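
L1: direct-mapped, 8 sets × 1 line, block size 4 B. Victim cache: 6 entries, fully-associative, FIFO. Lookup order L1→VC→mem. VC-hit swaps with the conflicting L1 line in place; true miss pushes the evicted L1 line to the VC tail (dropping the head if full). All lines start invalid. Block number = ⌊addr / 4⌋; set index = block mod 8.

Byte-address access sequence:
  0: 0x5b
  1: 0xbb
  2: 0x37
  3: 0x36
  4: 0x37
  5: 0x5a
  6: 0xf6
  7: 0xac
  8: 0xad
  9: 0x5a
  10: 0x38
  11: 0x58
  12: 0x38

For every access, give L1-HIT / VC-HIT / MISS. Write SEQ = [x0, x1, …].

SEQ = [MISS, MISS, MISS, L1-HIT, L1-HIT, VC-HIT, MISS, MISS, L1-HIT, L1-HIT, MISS, VC-HIT, VC-HIT]

  [0] addr=0x5b blk=22 s=6: MISS | VC []
  [1] addr=0xbb blk=46 s=6: MISS | VC [22]
  [2] addr=0x37 blk=13 s=5: MISS | VC [22]
  [3] addr=0x36 blk=13 s=5: L1-HIT | VC [22]
  [4] addr=0x37 blk=13 s=5: L1-HIT | VC [22]
  [5] addr=0x5a blk=22 s=6: VC-HIT | VC [46]
  [6] addr=0xf6 blk=61 s=5: MISS | VC [46, 13]
  [7] addr=0xac blk=43 s=3: MISS | VC [46, 13]
  [8] addr=0xad blk=43 s=3: L1-HIT | VC [46, 13]
  [9] addr=0x5a blk=22 s=6: L1-HIT | VC [46, 13]
  [10] addr=0x38 blk=14 s=6: MISS | VC [46, 13, 22]
  [11] addr=0x58 blk=22 s=6: VC-HIT | VC [46, 13, 14]
  [12] addr=0x38 blk=14 s=6: VC-HIT | VC [46, 13, 22]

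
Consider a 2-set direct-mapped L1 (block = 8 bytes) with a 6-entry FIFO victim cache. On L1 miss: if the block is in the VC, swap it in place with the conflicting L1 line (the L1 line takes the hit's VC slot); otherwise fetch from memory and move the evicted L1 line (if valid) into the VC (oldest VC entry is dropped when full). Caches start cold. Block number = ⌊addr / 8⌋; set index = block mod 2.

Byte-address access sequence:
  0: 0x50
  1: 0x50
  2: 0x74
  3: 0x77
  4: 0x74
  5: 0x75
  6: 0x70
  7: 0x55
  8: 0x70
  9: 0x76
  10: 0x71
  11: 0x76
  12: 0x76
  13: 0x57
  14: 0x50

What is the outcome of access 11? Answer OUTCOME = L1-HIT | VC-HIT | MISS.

OUTCOME = L1-HIT

#0 0x50→b10/s0 MISS; vc=[]
#1 0x50→b10/s0 L1-HIT; vc=[]
#2 0x74→b14/s0 MISS; vc=[10]
#3 0x77→b14/s0 L1-HIT; vc=[10]
#4 0x74→b14/s0 L1-HIT; vc=[10]
#5 0x75→b14/s0 L1-HIT; vc=[10]
#6 0x70→b14/s0 L1-HIT; vc=[10]
#7 0x55→b10/s0 VC-HIT; vc=[14]
#8 0x70→b14/s0 VC-HIT; vc=[10]
#9 0x76→b14/s0 L1-HIT; vc=[10]
#10 0x71→b14/s0 L1-HIT; vc=[10]
#11 0x76→b14/s0 L1-HIT; vc=[10]
#12 0x76→b14/s0 L1-HIT; vc=[10]
#13 0x57→b10/s0 VC-HIT; vc=[14]
#14 0x50→b10/s0 L1-HIT; vc=[14]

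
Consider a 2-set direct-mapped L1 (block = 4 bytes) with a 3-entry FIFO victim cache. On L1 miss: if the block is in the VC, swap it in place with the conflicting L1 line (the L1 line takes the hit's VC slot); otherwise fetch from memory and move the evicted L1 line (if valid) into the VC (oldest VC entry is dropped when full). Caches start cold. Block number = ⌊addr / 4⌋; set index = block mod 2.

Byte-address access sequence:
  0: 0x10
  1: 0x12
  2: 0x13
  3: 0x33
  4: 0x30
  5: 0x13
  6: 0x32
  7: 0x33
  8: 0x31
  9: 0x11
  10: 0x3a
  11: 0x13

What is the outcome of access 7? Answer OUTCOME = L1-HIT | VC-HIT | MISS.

OUTCOME = L1-HIT

#0 0x10→b4/s0 MISS; vc=[]
#1 0x12→b4/s0 L1-HIT; vc=[]
#2 0x13→b4/s0 L1-HIT; vc=[]
#3 0x33→b12/s0 MISS; vc=[4]
#4 0x30→b12/s0 L1-HIT; vc=[4]
#5 0x13→b4/s0 VC-HIT; vc=[12]
#6 0x32→b12/s0 VC-HIT; vc=[4]
#7 0x33→b12/s0 L1-HIT; vc=[4]
#8 0x31→b12/s0 L1-HIT; vc=[4]
#9 0x11→b4/s0 VC-HIT; vc=[12]
#10 0x3a→b14/s0 MISS; vc=[12,4]
#11 0x13→b4/s0 VC-HIT; vc=[12,14]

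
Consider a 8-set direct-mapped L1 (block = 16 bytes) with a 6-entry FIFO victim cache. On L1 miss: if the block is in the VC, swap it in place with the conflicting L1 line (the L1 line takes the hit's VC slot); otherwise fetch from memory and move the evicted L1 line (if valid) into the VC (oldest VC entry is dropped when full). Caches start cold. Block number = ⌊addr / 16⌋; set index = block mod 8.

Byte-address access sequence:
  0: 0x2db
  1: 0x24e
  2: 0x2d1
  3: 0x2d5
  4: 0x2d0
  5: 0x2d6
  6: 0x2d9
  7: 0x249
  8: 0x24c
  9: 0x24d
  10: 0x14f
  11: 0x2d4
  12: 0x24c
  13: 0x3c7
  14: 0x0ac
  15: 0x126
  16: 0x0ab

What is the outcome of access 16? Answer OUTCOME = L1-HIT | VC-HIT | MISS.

OUTCOME = VC-HIT

#0 0x2db→b45/s5 MISS; vc=[]
#1 0x24e→b36/s4 MISS; vc=[]
#2 0x2d1→b45/s5 L1-HIT; vc=[]
#3 0x2d5→b45/s5 L1-HIT; vc=[]
#4 0x2d0→b45/s5 L1-HIT; vc=[]
#5 0x2d6→b45/s5 L1-HIT; vc=[]
#6 0x2d9→b45/s5 L1-HIT; vc=[]
#7 0x249→b36/s4 L1-HIT; vc=[]
#8 0x24c→b36/s4 L1-HIT; vc=[]
#9 0x24d→b36/s4 L1-HIT; vc=[]
#10 0x14f→b20/s4 MISS; vc=[36]
#11 0x2d4→b45/s5 L1-HIT; vc=[36]
#12 0x24c→b36/s4 VC-HIT; vc=[20]
#13 0x3c7→b60/s4 MISS; vc=[20,36]
#14 0xac→b10/s2 MISS; vc=[20,36]
#15 0x126→b18/s2 MISS; vc=[20,36,10]
#16 0xab→b10/s2 VC-HIT; vc=[20,36,18]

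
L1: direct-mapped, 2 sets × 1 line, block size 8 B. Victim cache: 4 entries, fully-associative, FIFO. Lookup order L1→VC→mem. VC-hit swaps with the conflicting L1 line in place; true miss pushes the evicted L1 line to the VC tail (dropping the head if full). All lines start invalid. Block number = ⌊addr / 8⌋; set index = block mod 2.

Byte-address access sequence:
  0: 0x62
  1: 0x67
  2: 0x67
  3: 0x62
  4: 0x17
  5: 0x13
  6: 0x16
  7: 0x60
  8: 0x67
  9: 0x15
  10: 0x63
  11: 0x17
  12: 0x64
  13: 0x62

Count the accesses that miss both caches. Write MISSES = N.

MISSES = 2

#0 0x62→b12/s0 MISS; vc=[]
#1 0x67→b12/s0 L1-HIT; vc=[]
#2 0x67→b12/s0 L1-HIT; vc=[]
#3 0x62→b12/s0 L1-HIT; vc=[]
#4 0x17→b2/s0 MISS; vc=[12]
#5 0x13→b2/s0 L1-HIT; vc=[12]
#6 0x16→b2/s0 L1-HIT; vc=[12]
#7 0x60→b12/s0 VC-HIT; vc=[2]
#8 0x67→b12/s0 L1-HIT; vc=[2]
#9 0x15→b2/s0 VC-HIT; vc=[12]
#10 0x63→b12/s0 VC-HIT; vc=[2]
#11 0x17→b2/s0 VC-HIT; vc=[12]
#12 0x64→b12/s0 VC-HIT; vc=[2]
#13 0x62→b12/s0 L1-HIT; vc=[2]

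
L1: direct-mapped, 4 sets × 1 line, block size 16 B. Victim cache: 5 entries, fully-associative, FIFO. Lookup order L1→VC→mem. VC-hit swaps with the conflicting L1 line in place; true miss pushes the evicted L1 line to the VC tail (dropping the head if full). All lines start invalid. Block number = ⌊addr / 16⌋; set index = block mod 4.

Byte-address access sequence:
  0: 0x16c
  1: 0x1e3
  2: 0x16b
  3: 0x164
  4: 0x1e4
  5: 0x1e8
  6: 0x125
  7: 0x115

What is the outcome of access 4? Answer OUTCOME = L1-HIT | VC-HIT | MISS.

#0 0x16c→b22/s2 MISS; vc=[]
#1 0x1e3→b30/s2 MISS; vc=[22]
#2 0x16b→b22/s2 VC-HIT; vc=[30]
#3 0x164→b22/s2 L1-HIT; vc=[30]
#4 0x1e4→b30/s2 VC-HIT; vc=[22]
#5 0x1e8→b30/s2 L1-HIT; vc=[22]
#6 0x125→b18/s2 MISS; vc=[22,30]
#7 0x115→b17/s1 MISS; vc=[22,30]

OUTCOME = VC-HIT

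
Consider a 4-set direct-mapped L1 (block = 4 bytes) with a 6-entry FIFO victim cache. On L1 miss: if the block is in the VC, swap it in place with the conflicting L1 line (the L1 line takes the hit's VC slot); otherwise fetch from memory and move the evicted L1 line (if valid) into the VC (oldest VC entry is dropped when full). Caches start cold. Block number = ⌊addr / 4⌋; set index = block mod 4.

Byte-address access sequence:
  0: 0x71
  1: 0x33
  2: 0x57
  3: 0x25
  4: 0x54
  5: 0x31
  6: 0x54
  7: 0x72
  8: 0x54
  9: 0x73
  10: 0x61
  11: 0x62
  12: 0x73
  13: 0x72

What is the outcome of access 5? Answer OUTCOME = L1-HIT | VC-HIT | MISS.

OUTCOME = L1-HIT

#0 0x71→b28/s0 MISS; vc=[]
#1 0x33→b12/s0 MISS; vc=[28]
#2 0x57→b21/s1 MISS; vc=[28]
#3 0x25→b9/s1 MISS; vc=[28,21]
#4 0x54→b21/s1 VC-HIT; vc=[28,9]
#5 0x31→b12/s0 L1-HIT; vc=[28,9]
#6 0x54→b21/s1 L1-HIT; vc=[28,9]
#7 0x72→b28/s0 VC-HIT; vc=[12,9]
#8 0x54→b21/s1 L1-HIT; vc=[12,9]
#9 0x73→b28/s0 L1-HIT; vc=[12,9]
#10 0x61→b24/s0 MISS; vc=[12,9,28]
#11 0x62→b24/s0 L1-HIT; vc=[12,9,28]
#12 0x73→b28/s0 VC-HIT; vc=[12,9,24]
#13 0x72→b28/s0 L1-HIT; vc=[12,9,24]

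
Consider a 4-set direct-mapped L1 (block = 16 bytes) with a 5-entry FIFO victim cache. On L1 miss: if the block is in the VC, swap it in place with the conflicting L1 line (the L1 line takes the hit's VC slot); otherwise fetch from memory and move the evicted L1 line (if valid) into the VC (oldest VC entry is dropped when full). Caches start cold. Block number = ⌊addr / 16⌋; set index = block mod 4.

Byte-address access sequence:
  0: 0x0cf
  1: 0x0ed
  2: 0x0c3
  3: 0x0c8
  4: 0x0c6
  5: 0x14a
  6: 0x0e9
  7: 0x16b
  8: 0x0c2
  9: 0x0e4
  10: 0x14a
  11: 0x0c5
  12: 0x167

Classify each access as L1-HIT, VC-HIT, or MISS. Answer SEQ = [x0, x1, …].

SEQ = [MISS, MISS, L1-HIT, L1-HIT, L1-HIT, MISS, L1-HIT, MISS, VC-HIT, VC-HIT, VC-HIT, VC-HIT, VC-HIT]

0: 0xcf (blk 12, set 0) → MISS  vc=[]
1: 0xed (blk 14, set 2) → MISS  vc=[]
2: 0xc3 (blk 12, set 0) → L1-HIT  vc=[]
3: 0xc8 (blk 12, set 0) → L1-HIT  vc=[]
4: 0xc6 (blk 12, set 0) → L1-HIT  vc=[]
5: 0x14a (blk 20, set 0) → MISS  vc=[12]
6: 0xe9 (blk 14, set 2) → L1-HIT  vc=[12]
7: 0x16b (blk 22, set 2) → MISS  vc=[12, 14]
8: 0xc2 (blk 12, set 0) → VC-HIT  vc=[20, 14]
9: 0xe4 (blk 14, set 2) → VC-HIT  vc=[20, 22]
10: 0x14a (blk 20, set 0) → VC-HIT  vc=[12, 22]
11: 0xc5 (blk 12, set 0) → VC-HIT  vc=[20, 22]
12: 0x167 (blk 22, set 2) → VC-HIT  vc=[20, 14]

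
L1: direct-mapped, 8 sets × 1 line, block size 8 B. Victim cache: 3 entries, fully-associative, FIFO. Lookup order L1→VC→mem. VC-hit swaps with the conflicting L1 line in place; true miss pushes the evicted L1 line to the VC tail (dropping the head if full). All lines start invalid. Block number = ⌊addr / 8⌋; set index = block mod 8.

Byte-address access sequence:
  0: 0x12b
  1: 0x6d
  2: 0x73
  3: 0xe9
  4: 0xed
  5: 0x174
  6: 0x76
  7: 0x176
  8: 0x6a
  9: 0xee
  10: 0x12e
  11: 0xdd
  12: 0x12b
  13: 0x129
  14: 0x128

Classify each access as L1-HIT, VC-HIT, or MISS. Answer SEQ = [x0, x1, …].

0: 0x12b (blk 37, set 5) → MISS  vc=[]
1: 0x6d (blk 13, set 5) → MISS  vc=[37]
2: 0x73 (blk 14, set 6) → MISS  vc=[37]
3: 0xe9 (blk 29, set 5) → MISS  vc=[37, 13]
4: 0xed (blk 29, set 5) → L1-HIT  vc=[37, 13]
5: 0x174 (blk 46, set 6) → MISS  vc=[37, 13, 14]
6: 0x76 (blk 14, set 6) → VC-HIT  vc=[37, 13, 46]
7: 0x176 (blk 46, set 6) → VC-HIT  vc=[37, 13, 14]
8: 0x6a (blk 13, set 5) → VC-HIT  vc=[37, 29, 14]
9: 0xee (blk 29, set 5) → VC-HIT  vc=[37, 13, 14]
10: 0x12e (blk 37, set 5) → VC-HIT  vc=[29, 13, 14]
11: 0xdd (blk 27, set 3) → MISS  vc=[29, 13, 14]
12: 0x12b (blk 37, set 5) → L1-HIT  vc=[29, 13, 14]
13: 0x129 (blk 37, set 5) → L1-HIT  vc=[29, 13, 14]
14: 0x128 (blk 37, set 5) → L1-HIT  vc=[29, 13, 14]

SEQ = [MISS, MISS, MISS, MISS, L1-HIT, MISS, VC-HIT, VC-HIT, VC-HIT, VC-HIT, VC-HIT, MISS, L1-HIT, L1-HIT, L1-HIT]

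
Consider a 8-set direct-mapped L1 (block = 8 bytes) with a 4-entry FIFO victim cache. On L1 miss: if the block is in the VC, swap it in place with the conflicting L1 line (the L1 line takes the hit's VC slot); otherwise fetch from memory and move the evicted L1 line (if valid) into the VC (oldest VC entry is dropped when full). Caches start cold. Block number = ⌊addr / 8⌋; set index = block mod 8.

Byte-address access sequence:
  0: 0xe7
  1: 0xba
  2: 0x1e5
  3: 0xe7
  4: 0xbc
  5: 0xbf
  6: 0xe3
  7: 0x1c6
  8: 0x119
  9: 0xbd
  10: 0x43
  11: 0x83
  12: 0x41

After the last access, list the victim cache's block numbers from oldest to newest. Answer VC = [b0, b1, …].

VC = [60, 56, 16]

  [0] addr=0xe7 blk=28 s=4: MISS | VC []
  [1] addr=0xba blk=23 s=7: MISS | VC []
  [2] addr=0x1e5 blk=60 s=4: MISS | VC [28]
  [3] addr=0xe7 blk=28 s=4: VC-HIT | VC [60]
  [4] addr=0xbc blk=23 s=7: L1-HIT | VC [60]
  [5] addr=0xbf blk=23 s=7: L1-HIT | VC [60]
  [6] addr=0xe3 blk=28 s=4: L1-HIT | VC [60]
  [7] addr=0x1c6 blk=56 s=0: MISS | VC [60]
  [8] addr=0x119 blk=35 s=3: MISS | VC [60]
  [9] addr=0xbd blk=23 s=7: L1-HIT | VC [60]
  [10] addr=0x43 blk=8 s=0: MISS | VC [60, 56]
  [11] addr=0x83 blk=16 s=0: MISS | VC [60, 56, 8]
  [12] addr=0x41 blk=8 s=0: VC-HIT | VC [60, 56, 16]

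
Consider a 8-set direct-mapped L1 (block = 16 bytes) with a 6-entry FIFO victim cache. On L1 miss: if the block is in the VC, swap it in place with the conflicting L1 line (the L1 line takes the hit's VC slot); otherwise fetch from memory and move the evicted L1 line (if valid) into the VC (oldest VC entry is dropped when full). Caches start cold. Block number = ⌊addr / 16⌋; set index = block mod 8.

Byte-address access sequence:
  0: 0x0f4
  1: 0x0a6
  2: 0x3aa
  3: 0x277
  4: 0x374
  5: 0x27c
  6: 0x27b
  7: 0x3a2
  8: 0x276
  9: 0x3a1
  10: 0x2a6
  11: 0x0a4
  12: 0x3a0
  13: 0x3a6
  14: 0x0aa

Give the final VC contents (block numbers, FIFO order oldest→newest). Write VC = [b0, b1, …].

VC = [42, 15, 55, 58]

  [0] addr=0xf4 blk=15 s=7: MISS | VC []
  [1] addr=0xa6 blk=10 s=2: MISS | VC []
  [2] addr=0x3aa blk=58 s=2: MISS | VC [10]
  [3] addr=0x277 blk=39 s=7: MISS | VC [10, 15]
  [4] addr=0x374 blk=55 s=7: MISS | VC [10, 15, 39]
  [5] addr=0x27c blk=39 s=7: VC-HIT | VC [10, 15, 55]
  [6] addr=0x27b blk=39 s=7: L1-HIT | VC [10, 15, 55]
  [7] addr=0x3a2 blk=58 s=2: L1-HIT | VC [10, 15, 55]
  [8] addr=0x276 blk=39 s=7: L1-HIT | VC [10, 15, 55]
  [9] addr=0x3a1 blk=58 s=2: L1-HIT | VC [10, 15, 55]
  [10] addr=0x2a6 blk=42 s=2: MISS | VC [10, 15, 55, 58]
  [11] addr=0xa4 blk=10 s=2: VC-HIT | VC [42, 15, 55, 58]
  [12] addr=0x3a0 blk=58 s=2: VC-HIT | VC [42, 15, 55, 10]
  [13] addr=0x3a6 blk=58 s=2: L1-HIT | VC [42, 15, 55, 10]
  [14] addr=0xaa blk=10 s=2: VC-HIT | VC [42, 15, 55, 58]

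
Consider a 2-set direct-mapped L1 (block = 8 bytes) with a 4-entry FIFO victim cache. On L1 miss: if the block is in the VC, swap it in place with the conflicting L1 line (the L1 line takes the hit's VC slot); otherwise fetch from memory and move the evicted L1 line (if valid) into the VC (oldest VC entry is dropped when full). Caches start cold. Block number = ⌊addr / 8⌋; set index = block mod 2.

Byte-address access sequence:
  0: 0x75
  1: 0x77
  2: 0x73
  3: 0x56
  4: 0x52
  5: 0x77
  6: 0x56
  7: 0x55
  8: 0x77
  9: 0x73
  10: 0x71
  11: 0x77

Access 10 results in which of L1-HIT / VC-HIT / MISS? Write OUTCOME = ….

#0 0x75→b14/s0 MISS; vc=[]
#1 0x77→b14/s0 L1-HIT; vc=[]
#2 0x73→b14/s0 L1-HIT; vc=[]
#3 0x56→b10/s0 MISS; vc=[14]
#4 0x52→b10/s0 L1-HIT; vc=[14]
#5 0x77→b14/s0 VC-HIT; vc=[10]
#6 0x56→b10/s0 VC-HIT; vc=[14]
#7 0x55→b10/s0 L1-HIT; vc=[14]
#8 0x77→b14/s0 VC-HIT; vc=[10]
#9 0x73→b14/s0 L1-HIT; vc=[10]
#10 0x71→b14/s0 L1-HIT; vc=[10]
#11 0x77→b14/s0 L1-HIT; vc=[10]

OUTCOME = L1-HIT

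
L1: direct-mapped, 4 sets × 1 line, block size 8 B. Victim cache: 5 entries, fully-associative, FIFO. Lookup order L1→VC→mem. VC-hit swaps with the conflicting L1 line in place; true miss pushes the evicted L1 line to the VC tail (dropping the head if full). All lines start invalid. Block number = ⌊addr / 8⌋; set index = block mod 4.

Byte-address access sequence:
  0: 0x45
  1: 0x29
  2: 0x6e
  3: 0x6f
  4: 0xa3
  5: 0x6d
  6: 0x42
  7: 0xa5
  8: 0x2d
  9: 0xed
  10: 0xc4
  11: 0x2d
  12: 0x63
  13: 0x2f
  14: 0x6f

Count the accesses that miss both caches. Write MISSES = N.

MISSES = 7

#0 0x45→b8/s0 MISS; vc=[]
#1 0x29→b5/s1 MISS; vc=[]
#2 0x6e→b13/s1 MISS; vc=[5]
#3 0x6f→b13/s1 L1-HIT; vc=[5]
#4 0xa3→b20/s0 MISS; vc=[5,8]
#5 0x6d→b13/s1 L1-HIT; vc=[5,8]
#6 0x42→b8/s0 VC-HIT; vc=[5,20]
#7 0xa5→b20/s0 VC-HIT; vc=[5,8]
#8 0x2d→b5/s1 VC-HIT; vc=[13,8]
#9 0xed→b29/s1 MISS; vc=[13,8,5]
#10 0xc4→b24/s0 MISS; vc=[13,8,5,20]
#11 0x2d→b5/s1 VC-HIT; vc=[13,8,29,20]
#12 0x63→b12/s0 MISS; vc=[13,8,29,20,24]
#13 0x2f→b5/s1 L1-HIT; vc=[13,8,29,20,24]
#14 0x6f→b13/s1 VC-HIT; vc=[5,8,29,20,24]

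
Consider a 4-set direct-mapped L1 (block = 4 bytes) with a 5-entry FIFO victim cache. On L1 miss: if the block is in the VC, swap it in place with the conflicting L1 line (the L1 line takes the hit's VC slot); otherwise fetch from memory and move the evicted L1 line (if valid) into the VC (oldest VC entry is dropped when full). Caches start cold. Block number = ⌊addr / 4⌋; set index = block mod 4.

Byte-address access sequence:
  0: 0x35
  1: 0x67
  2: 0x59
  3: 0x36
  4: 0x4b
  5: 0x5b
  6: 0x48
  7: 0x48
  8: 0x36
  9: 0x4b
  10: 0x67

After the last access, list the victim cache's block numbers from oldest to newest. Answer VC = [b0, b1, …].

#0 0x35→b13/s1 MISS; vc=[]
#1 0x67→b25/s1 MISS; vc=[13]
#2 0x59→b22/s2 MISS; vc=[13]
#3 0x36→b13/s1 VC-HIT; vc=[25]
#4 0x4b→b18/s2 MISS; vc=[25,22]
#5 0x5b→b22/s2 VC-HIT; vc=[25,18]
#6 0x48→b18/s2 VC-HIT; vc=[25,22]
#7 0x48→b18/s2 L1-HIT; vc=[25,22]
#8 0x36→b13/s1 L1-HIT; vc=[25,22]
#9 0x4b→b18/s2 L1-HIT; vc=[25,22]
#10 0x67→b25/s1 VC-HIT; vc=[13,22]

VC = [13, 22]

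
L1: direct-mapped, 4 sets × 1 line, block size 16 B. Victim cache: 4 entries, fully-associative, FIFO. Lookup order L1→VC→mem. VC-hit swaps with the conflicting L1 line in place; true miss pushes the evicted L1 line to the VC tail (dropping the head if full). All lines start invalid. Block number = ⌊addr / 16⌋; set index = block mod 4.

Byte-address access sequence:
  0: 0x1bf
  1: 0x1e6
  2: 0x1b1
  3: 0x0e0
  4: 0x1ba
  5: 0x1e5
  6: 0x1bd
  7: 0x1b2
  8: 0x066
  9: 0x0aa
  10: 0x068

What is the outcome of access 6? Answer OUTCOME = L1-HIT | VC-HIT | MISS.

OUTCOME = L1-HIT

  [0] addr=0x1bf blk=27 s=3: MISS | VC []
  [1] addr=0x1e6 blk=30 s=2: MISS | VC []
  [2] addr=0x1b1 blk=27 s=3: L1-HIT | VC []
  [3] addr=0xe0 blk=14 s=2: MISS | VC [30]
  [4] addr=0x1ba blk=27 s=3: L1-HIT | VC [30]
  [5] addr=0x1e5 blk=30 s=2: VC-HIT | VC [14]
  [6] addr=0x1bd blk=27 s=3: L1-HIT | VC [14]
  [7] addr=0x1b2 blk=27 s=3: L1-HIT | VC [14]
  [8] addr=0x66 blk=6 s=2: MISS | VC [14, 30]
  [9] addr=0xaa blk=10 s=2: MISS | VC [14, 30, 6]
  [10] addr=0x68 blk=6 s=2: VC-HIT | VC [14, 30, 10]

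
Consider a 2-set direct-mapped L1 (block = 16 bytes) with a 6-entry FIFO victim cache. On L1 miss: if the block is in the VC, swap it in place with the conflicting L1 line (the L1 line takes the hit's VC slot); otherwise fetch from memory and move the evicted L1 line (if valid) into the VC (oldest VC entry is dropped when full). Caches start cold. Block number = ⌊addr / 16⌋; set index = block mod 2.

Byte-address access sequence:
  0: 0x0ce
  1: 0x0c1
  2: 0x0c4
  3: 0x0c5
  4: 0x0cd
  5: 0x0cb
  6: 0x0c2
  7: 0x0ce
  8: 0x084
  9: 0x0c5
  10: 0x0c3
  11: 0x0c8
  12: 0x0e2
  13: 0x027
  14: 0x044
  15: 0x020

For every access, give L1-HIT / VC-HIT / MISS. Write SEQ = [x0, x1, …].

SEQ = [MISS, L1-HIT, L1-HIT, L1-HIT, L1-HIT, L1-HIT, L1-HIT, L1-HIT, MISS, VC-HIT, L1-HIT, L1-HIT, MISS, MISS, MISS, VC-HIT]

#0 0xce→b12/s0 MISS; vc=[]
#1 0xc1→b12/s0 L1-HIT; vc=[]
#2 0xc4→b12/s0 L1-HIT; vc=[]
#3 0xc5→b12/s0 L1-HIT; vc=[]
#4 0xcd→b12/s0 L1-HIT; vc=[]
#5 0xcb→b12/s0 L1-HIT; vc=[]
#6 0xc2→b12/s0 L1-HIT; vc=[]
#7 0xce→b12/s0 L1-HIT; vc=[]
#8 0x84→b8/s0 MISS; vc=[12]
#9 0xc5→b12/s0 VC-HIT; vc=[8]
#10 0xc3→b12/s0 L1-HIT; vc=[8]
#11 0xc8→b12/s0 L1-HIT; vc=[8]
#12 0xe2→b14/s0 MISS; vc=[8,12]
#13 0x27→b2/s0 MISS; vc=[8,12,14]
#14 0x44→b4/s0 MISS; vc=[8,12,14,2]
#15 0x20→b2/s0 VC-HIT; vc=[8,12,14,4]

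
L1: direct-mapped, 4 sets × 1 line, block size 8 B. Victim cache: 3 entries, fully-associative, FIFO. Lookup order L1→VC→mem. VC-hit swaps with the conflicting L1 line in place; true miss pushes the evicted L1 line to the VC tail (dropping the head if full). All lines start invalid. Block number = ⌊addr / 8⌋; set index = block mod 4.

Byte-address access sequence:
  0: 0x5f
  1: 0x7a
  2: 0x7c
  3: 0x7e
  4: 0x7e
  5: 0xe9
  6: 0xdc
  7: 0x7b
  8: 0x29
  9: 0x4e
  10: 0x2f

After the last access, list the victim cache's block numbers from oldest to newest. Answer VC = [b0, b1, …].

VC = [27, 29, 9]

0: 0x5f (blk 11, set 3) → MISS  vc=[]
1: 0x7a (blk 15, set 3) → MISS  vc=[11]
2: 0x7c (blk 15, set 3) → L1-HIT  vc=[11]
3: 0x7e (blk 15, set 3) → L1-HIT  vc=[11]
4: 0x7e (blk 15, set 3) → L1-HIT  vc=[11]
5: 0xe9 (blk 29, set 1) → MISS  vc=[11]
6: 0xdc (blk 27, set 3) → MISS  vc=[11, 15]
7: 0x7b (blk 15, set 3) → VC-HIT  vc=[11, 27]
8: 0x29 (blk 5, set 1) → MISS  vc=[11, 27, 29]
9: 0x4e (blk 9, set 1) → MISS  vc=[27, 29, 5]
10: 0x2f (blk 5, set 1) → VC-HIT  vc=[27, 29, 9]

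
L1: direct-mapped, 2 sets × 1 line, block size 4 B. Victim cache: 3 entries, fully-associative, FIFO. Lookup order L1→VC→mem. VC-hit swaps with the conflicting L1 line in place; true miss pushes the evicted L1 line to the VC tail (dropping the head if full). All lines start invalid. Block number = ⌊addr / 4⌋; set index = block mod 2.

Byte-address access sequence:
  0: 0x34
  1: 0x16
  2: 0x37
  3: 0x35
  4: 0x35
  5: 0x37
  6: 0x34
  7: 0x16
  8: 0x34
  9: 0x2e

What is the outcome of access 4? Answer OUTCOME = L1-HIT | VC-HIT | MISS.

OUTCOME = L1-HIT

0: 0x34 (blk 13, set 1) → MISS  vc=[]
1: 0x16 (blk 5, set 1) → MISS  vc=[13]
2: 0x37 (blk 13, set 1) → VC-HIT  vc=[5]
3: 0x35 (blk 13, set 1) → L1-HIT  vc=[5]
4: 0x35 (blk 13, set 1) → L1-HIT  vc=[5]
5: 0x37 (blk 13, set 1) → L1-HIT  vc=[5]
6: 0x34 (blk 13, set 1) → L1-HIT  vc=[5]
7: 0x16 (blk 5, set 1) → VC-HIT  vc=[13]
8: 0x34 (blk 13, set 1) → VC-HIT  vc=[5]
9: 0x2e (blk 11, set 1) → MISS  vc=[5, 13]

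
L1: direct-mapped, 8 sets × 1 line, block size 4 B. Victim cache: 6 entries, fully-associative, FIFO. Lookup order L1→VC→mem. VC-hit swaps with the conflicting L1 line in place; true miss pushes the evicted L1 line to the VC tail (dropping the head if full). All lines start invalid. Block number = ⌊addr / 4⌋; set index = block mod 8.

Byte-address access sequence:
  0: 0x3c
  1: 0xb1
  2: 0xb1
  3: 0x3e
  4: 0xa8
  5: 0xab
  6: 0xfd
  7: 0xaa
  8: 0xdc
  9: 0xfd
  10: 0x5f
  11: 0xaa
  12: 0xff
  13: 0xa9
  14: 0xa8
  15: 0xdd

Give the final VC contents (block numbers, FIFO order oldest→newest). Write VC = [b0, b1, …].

VC = [15, 63, 23]

#0 0x3c→b15/s7 MISS; vc=[]
#1 0xb1→b44/s4 MISS; vc=[]
#2 0xb1→b44/s4 L1-HIT; vc=[]
#3 0x3e→b15/s7 L1-HIT; vc=[]
#4 0xa8→b42/s2 MISS; vc=[]
#5 0xab→b42/s2 L1-HIT; vc=[]
#6 0xfd→b63/s7 MISS; vc=[15]
#7 0xaa→b42/s2 L1-HIT; vc=[15]
#8 0xdc→b55/s7 MISS; vc=[15,63]
#9 0xfd→b63/s7 VC-HIT; vc=[15,55]
#10 0x5f→b23/s7 MISS; vc=[15,55,63]
#11 0xaa→b42/s2 L1-HIT; vc=[15,55,63]
#12 0xff→b63/s7 VC-HIT; vc=[15,55,23]
#13 0xa9→b42/s2 L1-HIT; vc=[15,55,23]
#14 0xa8→b42/s2 L1-HIT; vc=[15,55,23]
#15 0xdd→b55/s7 VC-HIT; vc=[15,63,23]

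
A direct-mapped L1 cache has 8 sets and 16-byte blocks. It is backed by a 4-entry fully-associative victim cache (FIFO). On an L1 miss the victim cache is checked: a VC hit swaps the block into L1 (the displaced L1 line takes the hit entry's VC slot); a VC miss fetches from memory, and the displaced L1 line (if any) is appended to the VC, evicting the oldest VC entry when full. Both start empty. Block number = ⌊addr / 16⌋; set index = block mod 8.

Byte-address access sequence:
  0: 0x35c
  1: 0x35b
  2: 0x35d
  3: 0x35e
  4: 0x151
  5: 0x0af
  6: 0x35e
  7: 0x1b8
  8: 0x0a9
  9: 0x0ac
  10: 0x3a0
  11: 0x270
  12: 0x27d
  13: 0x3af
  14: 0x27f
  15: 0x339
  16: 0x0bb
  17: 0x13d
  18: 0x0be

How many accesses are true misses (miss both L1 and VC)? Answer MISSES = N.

MISSES = 9

  [0] addr=0x35c blk=53 s=5: MISS | VC []
  [1] addr=0x35b blk=53 s=5: L1-HIT | VC []
  [2] addr=0x35d blk=53 s=5: L1-HIT | VC []
  [3] addr=0x35e blk=53 s=5: L1-HIT | VC []
  [4] addr=0x151 blk=21 s=5: MISS | VC [53]
  [5] addr=0xaf blk=10 s=2: MISS | VC [53]
  [6] addr=0x35e blk=53 s=5: VC-HIT | VC [21]
  [7] addr=0x1b8 blk=27 s=3: MISS | VC [21]
  [8] addr=0xa9 blk=10 s=2: L1-HIT | VC [21]
  [9] addr=0xac blk=10 s=2: L1-HIT | VC [21]
  [10] addr=0x3a0 blk=58 s=2: MISS | VC [21, 10]
  [11] addr=0x270 blk=39 s=7: MISS | VC [21, 10]
  [12] addr=0x27d blk=39 s=7: L1-HIT | VC [21, 10]
  [13] addr=0x3af blk=58 s=2: L1-HIT | VC [21, 10]
  [14] addr=0x27f blk=39 s=7: L1-HIT | VC [21, 10]
  [15] addr=0x339 blk=51 s=3: MISS | VC [21, 10, 27]
  [16] addr=0xbb blk=11 s=3: MISS | VC [21, 10, 27, 51]
  [17] addr=0x13d blk=19 s=3: MISS | VC [10, 27, 51, 11]
  [18] addr=0xbe blk=11 s=3: VC-HIT | VC [10, 27, 51, 19]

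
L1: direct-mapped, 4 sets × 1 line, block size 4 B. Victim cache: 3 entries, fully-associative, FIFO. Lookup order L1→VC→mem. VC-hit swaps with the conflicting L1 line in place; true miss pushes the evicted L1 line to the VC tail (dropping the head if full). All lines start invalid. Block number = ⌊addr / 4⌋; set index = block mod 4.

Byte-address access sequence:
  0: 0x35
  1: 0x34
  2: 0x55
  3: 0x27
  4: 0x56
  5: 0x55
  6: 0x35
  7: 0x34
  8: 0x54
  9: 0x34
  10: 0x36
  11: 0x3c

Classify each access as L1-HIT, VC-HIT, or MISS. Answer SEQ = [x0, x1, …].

#0 0x35→b13/s1 MISS; vc=[]
#1 0x34→b13/s1 L1-HIT; vc=[]
#2 0x55→b21/s1 MISS; vc=[13]
#3 0x27→b9/s1 MISS; vc=[13,21]
#4 0x56→b21/s1 VC-HIT; vc=[13,9]
#5 0x55→b21/s1 L1-HIT; vc=[13,9]
#6 0x35→b13/s1 VC-HIT; vc=[21,9]
#7 0x34→b13/s1 L1-HIT; vc=[21,9]
#8 0x54→b21/s1 VC-HIT; vc=[13,9]
#9 0x34→b13/s1 VC-HIT; vc=[21,9]
#10 0x36→b13/s1 L1-HIT; vc=[21,9]
#11 0x3c→b15/s3 MISS; vc=[21,9]

SEQ = [MISS, L1-HIT, MISS, MISS, VC-HIT, L1-HIT, VC-HIT, L1-HIT, VC-HIT, VC-HIT, L1-HIT, MISS]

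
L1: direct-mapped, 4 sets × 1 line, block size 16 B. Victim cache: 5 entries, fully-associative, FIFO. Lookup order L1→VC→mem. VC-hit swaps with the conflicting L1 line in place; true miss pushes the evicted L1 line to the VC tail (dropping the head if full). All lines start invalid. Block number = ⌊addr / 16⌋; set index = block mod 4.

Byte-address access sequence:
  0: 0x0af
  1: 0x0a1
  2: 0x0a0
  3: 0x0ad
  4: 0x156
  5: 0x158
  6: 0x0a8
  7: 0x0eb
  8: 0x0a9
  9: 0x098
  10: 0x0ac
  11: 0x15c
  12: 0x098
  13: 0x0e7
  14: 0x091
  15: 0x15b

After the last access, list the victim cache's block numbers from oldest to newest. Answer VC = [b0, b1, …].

  [0] addr=0xaf blk=10 s=2: MISS | VC []
  [1] addr=0xa1 blk=10 s=2: L1-HIT | VC []
  [2] addr=0xa0 blk=10 s=2: L1-HIT | VC []
  [3] addr=0xad blk=10 s=2: L1-HIT | VC []
  [4] addr=0x156 blk=21 s=1: MISS | VC []
  [5] addr=0x158 blk=21 s=1: L1-HIT | VC []
  [6] addr=0xa8 blk=10 s=2: L1-HIT | VC []
  [7] addr=0xeb blk=14 s=2: MISS | VC [10]
  [8] addr=0xa9 blk=10 s=2: VC-HIT | VC [14]
  [9] addr=0x98 blk=9 s=1: MISS | VC [14, 21]
  [10] addr=0xac blk=10 s=2: L1-HIT | VC [14, 21]
  [11] addr=0x15c blk=21 s=1: VC-HIT | VC [14, 9]
  [12] addr=0x98 blk=9 s=1: VC-HIT | VC [14, 21]
  [13] addr=0xe7 blk=14 s=2: VC-HIT | VC [10, 21]
  [14] addr=0x91 blk=9 s=1: L1-HIT | VC [10, 21]
  [15] addr=0x15b blk=21 s=1: VC-HIT | VC [10, 9]

VC = [10, 9]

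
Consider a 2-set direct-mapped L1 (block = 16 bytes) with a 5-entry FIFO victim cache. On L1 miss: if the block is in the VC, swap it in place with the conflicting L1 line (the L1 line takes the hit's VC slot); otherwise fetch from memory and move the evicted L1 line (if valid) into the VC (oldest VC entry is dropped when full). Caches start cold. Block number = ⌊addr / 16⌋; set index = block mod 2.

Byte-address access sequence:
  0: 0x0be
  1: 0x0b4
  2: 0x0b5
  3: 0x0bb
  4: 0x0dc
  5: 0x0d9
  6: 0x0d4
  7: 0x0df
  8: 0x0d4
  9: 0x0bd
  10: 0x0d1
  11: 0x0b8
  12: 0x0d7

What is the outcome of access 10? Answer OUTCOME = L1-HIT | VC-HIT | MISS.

#0 0xbe→b11/s1 MISS; vc=[]
#1 0xb4→b11/s1 L1-HIT; vc=[]
#2 0xb5→b11/s1 L1-HIT; vc=[]
#3 0xbb→b11/s1 L1-HIT; vc=[]
#4 0xdc→b13/s1 MISS; vc=[11]
#5 0xd9→b13/s1 L1-HIT; vc=[11]
#6 0xd4→b13/s1 L1-HIT; vc=[11]
#7 0xdf→b13/s1 L1-HIT; vc=[11]
#8 0xd4→b13/s1 L1-HIT; vc=[11]
#9 0xbd→b11/s1 VC-HIT; vc=[13]
#10 0xd1→b13/s1 VC-HIT; vc=[11]
#11 0xb8→b11/s1 VC-HIT; vc=[13]
#12 0xd7→b13/s1 VC-HIT; vc=[11]

OUTCOME = VC-HIT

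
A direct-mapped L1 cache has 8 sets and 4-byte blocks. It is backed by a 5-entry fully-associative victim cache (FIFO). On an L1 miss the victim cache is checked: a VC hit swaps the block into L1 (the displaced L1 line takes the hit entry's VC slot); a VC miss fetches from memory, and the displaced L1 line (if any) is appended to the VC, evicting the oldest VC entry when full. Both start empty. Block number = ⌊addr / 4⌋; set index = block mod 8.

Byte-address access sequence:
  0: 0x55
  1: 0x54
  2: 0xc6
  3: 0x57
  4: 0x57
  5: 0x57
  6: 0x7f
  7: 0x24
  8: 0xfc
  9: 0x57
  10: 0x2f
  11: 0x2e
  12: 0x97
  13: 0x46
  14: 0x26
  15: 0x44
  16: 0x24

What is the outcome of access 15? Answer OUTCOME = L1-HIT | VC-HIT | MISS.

0: 0x55 (blk 21, set 5) → MISS  vc=[]
1: 0x54 (blk 21, set 5) → L1-HIT  vc=[]
2: 0xc6 (blk 49, set 1) → MISS  vc=[]
3: 0x57 (blk 21, set 5) → L1-HIT  vc=[]
4: 0x57 (blk 21, set 5) → L1-HIT  vc=[]
5: 0x57 (blk 21, set 5) → L1-HIT  vc=[]
6: 0x7f (blk 31, set 7) → MISS  vc=[]
7: 0x24 (blk 9, set 1) → MISS  vc=[49]
8: 0xfc (blk 63, set 7) → MISS  vc=[49, 31]
9: 0x57 (blk 21, set 5) → L1-HIT  vc=[49, 31]
10: 0x2f (blk 11, set 3) → MISS  vc=[49, 31]
11: 0x2e (blk 11, set 3) → L1-HIT  vc=[49, 31]
12: 0x97 (blk 37, set 5) → MISS  vc=[49, 31, 21]
13: 0x46 (blk 17, set 1) → MISS  vc=[49, 31, 21, 9]
14: 0x26 (blk 9, set 1) → VC-HIT  vc=[49, 31, 21, 17]
15: 0x44 (blk 17, set 1) → VC-HIT  vc=[49, 31, 21, 9]
16: 0x24 (blk 9, set 1) → VC-HIT  vc=[49, 31, 21, 17]

OUTCOME = VC-HIT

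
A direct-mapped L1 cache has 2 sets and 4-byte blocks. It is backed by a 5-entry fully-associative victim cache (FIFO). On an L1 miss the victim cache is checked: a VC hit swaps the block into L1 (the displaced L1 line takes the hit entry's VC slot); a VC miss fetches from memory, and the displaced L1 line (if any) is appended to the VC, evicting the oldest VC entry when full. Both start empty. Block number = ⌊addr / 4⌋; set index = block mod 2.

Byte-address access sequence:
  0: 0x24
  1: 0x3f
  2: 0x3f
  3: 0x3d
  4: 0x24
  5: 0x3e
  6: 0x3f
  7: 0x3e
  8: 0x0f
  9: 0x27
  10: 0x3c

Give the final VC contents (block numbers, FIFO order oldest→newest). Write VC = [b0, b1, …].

0: 0x24 (blk 9, set 1) → MISS  vc=[]
1: 0x3f (blk 15, set 1) → MISS  vc=[9]
2: 0x3f (blk 15, set 1) → L1-HIT  vc=[9]
3: 0x3d (blk 15, set 1) → L1-HIT  vc=[9]
4: 0x24 (blk 9, set 1) → VC-HIT  vc=[15]
5: 0x3e (blk 15, set 1) → VC-HIT  vc=[9]
6: 0x3f (blk 15, set 1) → L1-HIT  vc=[9]
7: 0x3e (blk 15, set 1) → L1-HIT  vc=[9]
8: 0xf (blk 3, set 1) → MISS  vc=[9, 15]
9: 0x27 (blk 9, set 1) → VC-HIT  vc=[3, 15]
10: 0x3c (blk 15, set 1) → VC-HIT  vc=[3, 9]

VC = [3, 9]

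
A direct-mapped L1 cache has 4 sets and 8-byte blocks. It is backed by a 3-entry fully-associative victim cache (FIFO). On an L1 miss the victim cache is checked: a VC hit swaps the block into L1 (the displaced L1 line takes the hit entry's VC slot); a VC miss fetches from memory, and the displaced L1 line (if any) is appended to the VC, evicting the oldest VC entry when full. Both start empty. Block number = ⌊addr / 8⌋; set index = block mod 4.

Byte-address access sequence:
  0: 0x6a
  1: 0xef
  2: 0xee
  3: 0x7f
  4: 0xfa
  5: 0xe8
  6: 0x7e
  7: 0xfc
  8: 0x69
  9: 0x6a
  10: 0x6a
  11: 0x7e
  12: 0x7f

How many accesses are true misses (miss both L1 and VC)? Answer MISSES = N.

#0 0x6a→b13/s1 MISS; vc=[]
#1 0xef→b29/s1 MISS; vc=[13]
#2 0xee→b29/s1 L1-HIT; vc=[13]
#3 0x7f→b15/s3 MISS; vc=[13]
#4 0xfa→b31/s3 MISS; vc=[13,15]
#5 0xe8→b29/s1 L1-HIT; vc=[13,15]
#6 0x7e→b15/s3 VC-HIT; vc=[13,31]
#7 0xfc→b31/s3 VC-HIT; vc=[13,15]
#8 0x69→b13/s1 VC-HIT; vc=[29,15]
#9 0x6a→b13/s1 L1-HIT; vc=[29,15]
#10 0x6a→b13/s1 L1-HIT; vc=[29,15]
#11 0x7e→b15/s3 VC-HIT; vc=[29,31]
#12 0x7f→b15/s3 L1-HIT; vc=[29,31]

MISSES = 4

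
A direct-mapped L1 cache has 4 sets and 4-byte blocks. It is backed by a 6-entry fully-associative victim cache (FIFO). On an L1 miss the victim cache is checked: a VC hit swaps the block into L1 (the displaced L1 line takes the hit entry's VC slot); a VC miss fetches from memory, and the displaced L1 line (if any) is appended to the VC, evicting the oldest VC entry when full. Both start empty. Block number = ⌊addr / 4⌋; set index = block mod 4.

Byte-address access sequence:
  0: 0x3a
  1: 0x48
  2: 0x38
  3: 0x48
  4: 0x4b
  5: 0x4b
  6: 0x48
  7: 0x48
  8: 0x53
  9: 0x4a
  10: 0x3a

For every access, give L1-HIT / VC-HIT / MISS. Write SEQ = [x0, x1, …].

SEQ = [MISS, MISS, VC-HIT, VC-HIT, L1-HIT, L1-HIT, L1-HIT, L1-HIT, MISS, L1-HIT, VC-HIT]

0: 0x3a (blk 14, set 2) → MISS  vc=[]
1: 0x48 (blk 18, set 2) → MISS  vc=[14]
2: 0x38 (blk 14, set 2) → VC-HIT  vc=[18]
3: 0x48 (blk 18, set 2) → VC-HIT  vc=[14]
4: 0x4b (blk 18, set 2) → L1-HIT  vc=[14]
5: 0x4b (blk 18, set 2) → L1-HIT  vc=[14]
6: 0x48 (blk 18, set 2) → L1-HIT  vc=[14]
7: 0x48 (blk 18, set 2) → L1-HIT  vc=[14]
8: 0x53 (blk 20, set 0) → MISS  vc=[14]
9: 0x4a (blk 18, set 2) → L1-HIT  vc=[14]
10: 0x3a (blk 14, set 2) → VC-HIT  vc=[18]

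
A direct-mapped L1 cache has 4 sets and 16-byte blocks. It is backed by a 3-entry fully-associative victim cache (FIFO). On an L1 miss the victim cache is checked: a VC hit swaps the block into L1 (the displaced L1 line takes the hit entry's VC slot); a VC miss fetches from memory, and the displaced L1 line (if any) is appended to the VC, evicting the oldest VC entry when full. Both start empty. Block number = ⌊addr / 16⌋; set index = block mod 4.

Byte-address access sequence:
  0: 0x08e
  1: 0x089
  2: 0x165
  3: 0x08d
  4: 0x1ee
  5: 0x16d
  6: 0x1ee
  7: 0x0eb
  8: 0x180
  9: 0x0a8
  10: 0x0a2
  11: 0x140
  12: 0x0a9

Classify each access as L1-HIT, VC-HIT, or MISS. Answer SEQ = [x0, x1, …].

  [0] addr=0x8e blk=8 s=0: MISS | VC []
  [1] addr=0x89 blk=8 s=0: L1-HIT | VC []
  [2] addr=0x165 blk=22 s=2: MISS | VC []
  [3] addr=0x8d blk=8 s=0: L1-HIT | VC []
  [4] addr=0x1ee blk=30 s=2: MISS | VC [22]
  [5] addr=0x16d blk=22 s=2: VC-HIT | VC [30]
  [6] addr=0x1ee blk=30 s=2: VC-HIT | VC [22]
  [7] addr=0xeb blk=14 s=2: MISS | VC [22, 30]
  [8] addr=0x180 blk=24 s=0: MISS | VC [22, 30, 8]
  [9] addr=0xa8 blk=10 s=2: MISS | VC [30, 8, 14]
  [10] addr=0xa2 blk=10 s=2: L1-HIT | VC [30, 8, 14]
  [11] addr=0x140 blk=20 s=0: MISS | VC [8, 14, 24]
  [12] addr=0xa9 blk=10 s=2: L1-HIT | VC [8, 14, 24]

SEQ = [MISS, L1-HIT, MISS, L1-HIT, MISS, VC-HIT, VC-HIT, MISS, MISS, MISS, L1-HIT, MISS, L1-HIT]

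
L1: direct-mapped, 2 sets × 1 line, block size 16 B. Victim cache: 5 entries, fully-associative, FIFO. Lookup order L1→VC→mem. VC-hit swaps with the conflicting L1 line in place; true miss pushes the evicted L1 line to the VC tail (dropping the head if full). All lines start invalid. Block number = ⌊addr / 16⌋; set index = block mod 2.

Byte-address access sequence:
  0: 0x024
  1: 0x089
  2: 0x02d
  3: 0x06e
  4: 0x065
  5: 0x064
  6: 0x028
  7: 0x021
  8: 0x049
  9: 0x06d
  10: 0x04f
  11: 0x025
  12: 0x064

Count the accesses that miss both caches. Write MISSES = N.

MISSES = 4

#0 0x24→b2/s0 MISS; vc=[]
#1 0x89→b8/s0 MISS; vc=[2]
#2 0x2d→b2/s0 VC-HIT; vc=[8]
#3 0x6e→b6/s0 MISS; vc=[8,2]
#4 0x65→b6/s0 L1-HIT; vc=[8,2]
#5 0x64→b6/s0 L1-HIT; vc=[8,2]
#6 0x28→b2/s0 VC-HIT; vc=[8,6]
#7 0x21→b2/s0 L1-HIT; vc=[8,6]
#8 0x49→b4/s0 MISS; vc=[8,6,2]
#9 0x6d→b6/s0 VC-HIT; vc=[8,4,2]
#10 0x4f→b4/s0 VC-HIT; vc=[8,6,2]
#11 0x25→b2/s0 VC-HIT; vc=[8,6,4]
#12 0x64→b6/s0 VC-HIT; vc=[8,2,4]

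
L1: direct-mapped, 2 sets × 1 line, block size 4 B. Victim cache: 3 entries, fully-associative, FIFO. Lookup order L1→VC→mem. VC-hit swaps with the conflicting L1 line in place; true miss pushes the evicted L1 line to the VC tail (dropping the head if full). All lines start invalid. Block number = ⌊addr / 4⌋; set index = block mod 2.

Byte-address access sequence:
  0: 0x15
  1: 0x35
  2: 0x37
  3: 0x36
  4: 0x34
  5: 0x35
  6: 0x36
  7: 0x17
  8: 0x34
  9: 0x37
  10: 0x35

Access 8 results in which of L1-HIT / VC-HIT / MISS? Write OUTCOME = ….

  [0] addr=0x15 blk=5 s=1: MISS | VC []
  [1] addr=0x35 blk=13 s=1: MISS | VC [5]
  [2] addr=0x37 blk=13 s=1: L1-HIT | VC [5]
  [3] addr=0x36 blk=13 s=1: L1-HIT | VC [5]
  [4] addr=0x34 blk=13 s=1: L1-HIT | VC [5]
  [5] addr=0x35 blk=13 s=1: L1-HIT | VC [5]
  [6] addr=0x36 blk=13 s=1: L1-HIT | VC [5]
  [7] addr=0x17 blk=5 s=1: VC-HIT | VC [13]
  [8] addr=0x34 blk=13 s=1: VC-HIT | VC [5]
  [9] addr=0x37 blk=13 s=1: L1-HIT | VC [5]
  [10] addr=0x35 blk=13 s=1: L1-HIT | VC [5]

OUTCOME = VC-HIT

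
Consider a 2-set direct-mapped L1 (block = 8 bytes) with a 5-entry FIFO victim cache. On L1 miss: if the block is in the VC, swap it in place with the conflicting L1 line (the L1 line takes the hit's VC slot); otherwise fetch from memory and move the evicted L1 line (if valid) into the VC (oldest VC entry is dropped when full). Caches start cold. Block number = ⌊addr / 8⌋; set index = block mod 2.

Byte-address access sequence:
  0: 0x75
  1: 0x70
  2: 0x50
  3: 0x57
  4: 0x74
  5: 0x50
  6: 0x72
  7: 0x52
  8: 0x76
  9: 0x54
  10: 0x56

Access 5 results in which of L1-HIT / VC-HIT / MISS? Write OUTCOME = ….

OUTCOME = VC-HIT

0: 0x75 (blk 14, set 0) → MISS  vc=[]
1: 0x70 (blk 14, set 0) → L1-HIT  vc=[]
2: 0x50 (blk 10, set 0) → MISS  vc=[14]
3: 0x57 (blk 10, set 0) → L1-HIT  vc=[14]
4: 0x74 (blk 14, set 0) → VC-HIT  vc=[10]
5: 0x50 (blk 10, set 0) → VC-HIT  vc=[14]
6: 0x72 (blk 14, set 0) → VC-HIT  vc=[10]
7: 0x52 (blk 10, set 0) → VC-HIT  vc=[14]
8: 0x76 (blk 14, set 0) → VC-HIT  vc=[10]
9: 0x54 (blk 10, set 0) → VC-HIT  vc=[14]
10: 0x56 (blk 10, set 0) → L1-HIT  vc=[14]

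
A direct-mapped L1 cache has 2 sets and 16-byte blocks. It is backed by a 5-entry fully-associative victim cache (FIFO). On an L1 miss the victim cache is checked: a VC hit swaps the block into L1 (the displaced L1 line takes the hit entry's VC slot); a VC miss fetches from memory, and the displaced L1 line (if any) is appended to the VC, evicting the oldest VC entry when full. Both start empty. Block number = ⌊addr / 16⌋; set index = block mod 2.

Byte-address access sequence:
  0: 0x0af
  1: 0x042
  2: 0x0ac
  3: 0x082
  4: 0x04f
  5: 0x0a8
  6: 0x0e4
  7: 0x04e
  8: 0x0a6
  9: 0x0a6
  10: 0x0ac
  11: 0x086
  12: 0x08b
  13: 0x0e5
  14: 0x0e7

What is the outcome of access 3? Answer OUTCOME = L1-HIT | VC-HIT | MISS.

  [0] addr=0xaf blk=10 s=0: MISS | VC []
  [1] addr=0x42 blk=4 s=0: MISS | VC [10]
  [2] addr=0xac blk=10 s=0: VC-HIT | VC [4]
  [3] addr=0x82 blk=8 s=0: MISS | VC [4, 10]
  [4] addr=0x4f blk=4 s=0: VC-HIT | VC [8, 10]
  [5] addr=0xa8 blk=10 s=0: VC-HIT | VC [8, 4]
  [6] addr=0xe4 blk=14 s=0: MISS | VC [8, 4, 10]
  [7] addr=0x4e blk=4 s=0: VC-HIT | VC [8, 14, 10]
  [8] addr=0xa6 blk=10 s=0: VC-HIT | VC [8, 14, 4]
  [9] addr=0xa6 blk=10 s=0: L1-HIT | VC [8, 14, 4]
  [10] addr=0xac blk=10 s=0: L1-HIT | VC [8, 14, 4]
  [11] addr=0x86 blk=8 s=0: VC-HIT | VC [10, 14, 4]
  [12] addr=0x8b blk=8 s=0: L1-HIT | VC [10, 14, 4]
  [13] addr=0xe5 blk=14 s=0: VC-HIT | VC [10, 8, 4]
  [14] addr=0xe7 blk=14 s=0: L1-HIT | VC [10, 8, 4]

OUTCOME = MISS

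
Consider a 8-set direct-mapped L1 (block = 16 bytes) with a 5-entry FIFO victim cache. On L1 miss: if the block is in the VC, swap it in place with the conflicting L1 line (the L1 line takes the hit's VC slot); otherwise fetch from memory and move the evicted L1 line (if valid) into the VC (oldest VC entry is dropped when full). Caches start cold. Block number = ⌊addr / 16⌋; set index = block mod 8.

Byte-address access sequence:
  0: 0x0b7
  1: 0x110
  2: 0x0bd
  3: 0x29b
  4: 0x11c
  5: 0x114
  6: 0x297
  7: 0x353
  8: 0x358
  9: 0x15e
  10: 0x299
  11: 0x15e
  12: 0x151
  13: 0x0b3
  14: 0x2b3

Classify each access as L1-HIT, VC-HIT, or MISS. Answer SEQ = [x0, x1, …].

#0 0xb7→b11/s3 MISS; vc=[]
#1 0x110→b17/s1 MISS; vc=[]
#2 0xbd→b11/s3 L1-HIT; vc=[]
#3 0x29b→b41/s1 MISS; vc=[17]
#4 0x11c→b17/s1 VC-HIT; vc=[41]
#5 0x114→b17/s1 L1-HIT; vc=[41]
#6 0x297→b41/s1 VC-HIT; vc=[17]
#7 0x353→b53/s5 MISS; vc=[17]
#8 0x358→b53/s5 L1-HIT; vc=[17]
#9 0x15e→b21/s5 MISS; vc=[17,53]
#10 0x299→b41/s1 L1-HIT; vc=[17,53]
#11 0x15e→b21/s5 L1-HIT; vc=[17,53]
#12 0x151→b21/s5 L1-HIT; vc=[17,53]
#13 0xb3→b11/s3 L1-HIT; vc=[17,53]
#14 0x2b3→b43/s3 MISS; vc=[17,53,11]

SEQ = [MISS, MISS, L1-HIT, MISS, VC-HIT, L1-HIT, VC-HIT, MISS, L1-HIT, MISS, L1-HIT, L1-HIT, L1-HIT, L1-HIT, MISS]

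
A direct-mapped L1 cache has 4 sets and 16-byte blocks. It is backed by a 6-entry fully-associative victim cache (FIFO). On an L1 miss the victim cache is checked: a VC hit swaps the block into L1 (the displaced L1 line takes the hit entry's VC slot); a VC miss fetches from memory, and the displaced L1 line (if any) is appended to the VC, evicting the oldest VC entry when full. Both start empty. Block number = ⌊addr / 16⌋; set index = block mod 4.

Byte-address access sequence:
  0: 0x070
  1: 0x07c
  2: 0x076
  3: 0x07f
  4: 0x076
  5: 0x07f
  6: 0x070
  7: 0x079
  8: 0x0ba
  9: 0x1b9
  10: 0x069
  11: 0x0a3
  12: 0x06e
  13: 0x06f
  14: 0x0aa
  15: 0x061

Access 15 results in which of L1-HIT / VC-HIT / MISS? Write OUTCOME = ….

OUTCOME = VC-HIT

0: 0x70 (blk 7, set 3) → MISS  vc=[]
1: 0x7c (blk 7, set 3) → L1-HIT  vc=[]
2: 0x76 (blk 7, set 3) → L1-HIT  vc=[]
3: 0x7f (blk 7, set 3) → L1-HIT  vc=[]
4: 0x76 (blk 7, set 3) → L1-HIT  vc=[]
5: 0x7f (blk 7, set 3) → L1-HIT  vc=[]
6: 0x70 (blk 7, set 3) → L1-HIT  vc=[]
7: 0x79 (blk 7, set 3) → L1-HIT  vc=[]
8: 0xba (blk 11, set 3) → MISS  vc=[7]
9: 0x1b9 (blk 27, set 3) → MISS  vc=[7, 11]
10: 0x69 (blk 6, set 2) → MISS  vc=[7, 11]
11: 0xa3 (blk 10, set 2) → MISS  vc=[7, 11, 6]
12: 0x6e (blk 6, set 2) → VC-HIT  vc=[7, 11, 10]
13: 0x6f (blk 6, set 2) → L1-HIT  vc=[7, 11, 10]
14: 0xaa (blk 10, set 2) → VC-HIT  vc=[7, 11, 6]
15: 0x61 (blk 6, set 2) → VC-HIT  vc=[7, 11, 10]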